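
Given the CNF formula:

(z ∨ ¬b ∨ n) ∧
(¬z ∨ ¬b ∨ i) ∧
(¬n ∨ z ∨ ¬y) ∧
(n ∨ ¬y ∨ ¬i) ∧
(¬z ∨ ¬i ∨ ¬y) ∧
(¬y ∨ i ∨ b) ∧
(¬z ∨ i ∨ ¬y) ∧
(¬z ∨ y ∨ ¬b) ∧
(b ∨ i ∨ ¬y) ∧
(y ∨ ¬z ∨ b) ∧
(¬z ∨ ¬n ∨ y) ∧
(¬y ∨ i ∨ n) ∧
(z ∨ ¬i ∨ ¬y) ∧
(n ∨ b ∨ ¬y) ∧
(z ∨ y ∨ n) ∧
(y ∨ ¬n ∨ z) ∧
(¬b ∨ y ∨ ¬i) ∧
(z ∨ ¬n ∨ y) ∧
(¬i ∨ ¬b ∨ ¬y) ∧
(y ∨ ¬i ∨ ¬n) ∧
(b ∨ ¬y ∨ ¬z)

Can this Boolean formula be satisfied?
No

No, the formula is not satisfiable.

No assignment of truth values to the variables can make all 21 clauses true simultaneously.

The formula is UNSAT (unsatisfiable).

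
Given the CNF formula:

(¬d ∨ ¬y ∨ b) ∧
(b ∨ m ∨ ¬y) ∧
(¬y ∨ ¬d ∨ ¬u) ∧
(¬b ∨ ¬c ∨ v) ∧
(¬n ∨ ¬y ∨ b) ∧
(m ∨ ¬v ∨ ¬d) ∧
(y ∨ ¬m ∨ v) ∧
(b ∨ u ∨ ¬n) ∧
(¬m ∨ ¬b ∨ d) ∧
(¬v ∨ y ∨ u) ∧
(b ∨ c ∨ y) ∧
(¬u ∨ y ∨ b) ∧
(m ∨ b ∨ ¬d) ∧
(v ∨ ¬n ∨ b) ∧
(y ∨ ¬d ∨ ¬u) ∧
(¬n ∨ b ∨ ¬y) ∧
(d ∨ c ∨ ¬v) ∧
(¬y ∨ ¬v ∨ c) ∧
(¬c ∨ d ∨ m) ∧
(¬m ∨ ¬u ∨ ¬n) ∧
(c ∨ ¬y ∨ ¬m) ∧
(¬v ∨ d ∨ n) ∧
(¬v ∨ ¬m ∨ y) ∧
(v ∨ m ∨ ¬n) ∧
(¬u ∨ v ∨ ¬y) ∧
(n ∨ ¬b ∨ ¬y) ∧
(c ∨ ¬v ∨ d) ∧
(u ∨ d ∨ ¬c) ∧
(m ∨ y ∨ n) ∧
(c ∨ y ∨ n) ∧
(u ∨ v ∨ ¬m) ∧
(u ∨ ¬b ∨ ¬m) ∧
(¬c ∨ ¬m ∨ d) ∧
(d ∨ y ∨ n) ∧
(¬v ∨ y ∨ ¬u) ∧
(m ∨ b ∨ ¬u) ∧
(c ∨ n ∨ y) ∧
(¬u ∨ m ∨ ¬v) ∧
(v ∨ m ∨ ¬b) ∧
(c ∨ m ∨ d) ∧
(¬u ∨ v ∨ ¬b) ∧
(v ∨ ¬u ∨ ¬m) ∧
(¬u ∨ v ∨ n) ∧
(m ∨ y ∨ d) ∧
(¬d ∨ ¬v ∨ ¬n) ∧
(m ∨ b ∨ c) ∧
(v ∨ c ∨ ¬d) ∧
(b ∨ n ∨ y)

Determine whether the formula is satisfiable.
No

No, the formula is not satisfiable.

No assignment of truth values to the variables can make all 48 clauses true simultaneously.

The formula is UNSAT (unsatisfiable).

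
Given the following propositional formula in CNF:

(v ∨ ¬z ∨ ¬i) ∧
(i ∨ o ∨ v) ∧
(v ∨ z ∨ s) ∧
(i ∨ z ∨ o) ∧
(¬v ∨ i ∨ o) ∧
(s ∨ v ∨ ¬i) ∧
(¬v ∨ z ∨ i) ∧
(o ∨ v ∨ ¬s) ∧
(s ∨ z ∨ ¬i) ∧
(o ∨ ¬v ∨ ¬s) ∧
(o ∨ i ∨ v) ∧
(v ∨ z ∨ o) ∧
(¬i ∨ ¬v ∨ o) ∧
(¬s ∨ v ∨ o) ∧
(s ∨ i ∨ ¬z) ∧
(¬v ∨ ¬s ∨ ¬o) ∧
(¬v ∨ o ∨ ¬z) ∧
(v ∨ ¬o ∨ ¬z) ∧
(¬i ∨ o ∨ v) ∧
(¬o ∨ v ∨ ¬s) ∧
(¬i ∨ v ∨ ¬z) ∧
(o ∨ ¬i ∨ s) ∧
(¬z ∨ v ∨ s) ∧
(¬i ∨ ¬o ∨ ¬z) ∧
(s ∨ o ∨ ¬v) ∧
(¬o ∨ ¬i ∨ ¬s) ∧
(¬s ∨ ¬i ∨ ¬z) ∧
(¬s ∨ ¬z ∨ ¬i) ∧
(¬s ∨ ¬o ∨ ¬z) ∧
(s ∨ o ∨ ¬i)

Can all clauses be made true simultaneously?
No

No, the formula is not satisfiable.

No assignment of truth values to the variables can make all 30 clauses true simultaneously.

The formula is UNSAT (unsatisfiable).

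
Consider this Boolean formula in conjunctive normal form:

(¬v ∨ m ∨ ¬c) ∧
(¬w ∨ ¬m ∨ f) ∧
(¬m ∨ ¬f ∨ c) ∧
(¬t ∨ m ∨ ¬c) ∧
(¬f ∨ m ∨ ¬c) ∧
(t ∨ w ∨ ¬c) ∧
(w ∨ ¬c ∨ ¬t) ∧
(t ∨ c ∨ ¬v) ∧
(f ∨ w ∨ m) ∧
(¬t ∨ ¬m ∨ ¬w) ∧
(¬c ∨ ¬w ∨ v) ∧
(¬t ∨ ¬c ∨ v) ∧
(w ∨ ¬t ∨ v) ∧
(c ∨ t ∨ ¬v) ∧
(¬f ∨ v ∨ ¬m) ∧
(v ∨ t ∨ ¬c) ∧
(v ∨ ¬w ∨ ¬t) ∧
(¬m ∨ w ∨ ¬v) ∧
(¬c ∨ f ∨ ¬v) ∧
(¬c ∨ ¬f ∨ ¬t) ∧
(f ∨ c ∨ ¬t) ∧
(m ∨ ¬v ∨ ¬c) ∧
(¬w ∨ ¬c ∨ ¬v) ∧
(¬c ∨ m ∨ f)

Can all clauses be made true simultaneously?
Yes

Yes, the formula is satisfiable.

One satisfying assignment is: v=False, c=False, w=False, t=False, f=False, m=True

Verification: With this assignment, all 24 clauses evaluate to true.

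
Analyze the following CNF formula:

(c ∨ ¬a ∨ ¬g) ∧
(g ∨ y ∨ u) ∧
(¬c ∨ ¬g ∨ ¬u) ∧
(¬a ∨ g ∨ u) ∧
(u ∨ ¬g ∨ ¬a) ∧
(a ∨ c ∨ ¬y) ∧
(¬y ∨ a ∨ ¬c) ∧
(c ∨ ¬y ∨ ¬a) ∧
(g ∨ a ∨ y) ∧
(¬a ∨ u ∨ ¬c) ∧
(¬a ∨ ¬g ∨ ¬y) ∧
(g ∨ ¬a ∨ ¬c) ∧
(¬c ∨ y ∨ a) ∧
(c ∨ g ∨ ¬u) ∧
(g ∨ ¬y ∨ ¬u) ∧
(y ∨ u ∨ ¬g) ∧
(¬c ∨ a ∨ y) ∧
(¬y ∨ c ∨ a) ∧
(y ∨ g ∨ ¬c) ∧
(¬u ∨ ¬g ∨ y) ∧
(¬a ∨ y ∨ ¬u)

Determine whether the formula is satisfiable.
No

No, the formula is not satisfiable.

No assignment of truth values to the variables can make all 21 clauses true simultaneously.

The formula is UNSAT (unsatisfiable).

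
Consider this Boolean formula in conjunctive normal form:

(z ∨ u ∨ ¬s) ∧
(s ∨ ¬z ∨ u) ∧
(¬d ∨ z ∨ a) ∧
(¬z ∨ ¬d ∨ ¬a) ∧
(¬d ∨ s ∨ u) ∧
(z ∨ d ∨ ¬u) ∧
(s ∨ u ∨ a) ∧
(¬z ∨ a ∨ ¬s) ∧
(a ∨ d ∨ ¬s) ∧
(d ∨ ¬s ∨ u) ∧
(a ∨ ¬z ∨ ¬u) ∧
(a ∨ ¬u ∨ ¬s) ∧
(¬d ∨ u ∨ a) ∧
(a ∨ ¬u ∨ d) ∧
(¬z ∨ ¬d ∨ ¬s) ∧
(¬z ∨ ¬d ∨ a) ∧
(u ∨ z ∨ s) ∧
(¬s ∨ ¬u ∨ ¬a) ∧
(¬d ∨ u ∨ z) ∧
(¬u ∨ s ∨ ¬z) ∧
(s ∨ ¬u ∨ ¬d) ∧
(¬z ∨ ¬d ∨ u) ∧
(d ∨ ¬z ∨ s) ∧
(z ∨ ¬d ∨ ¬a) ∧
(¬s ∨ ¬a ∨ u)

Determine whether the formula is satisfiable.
No

No, the formula is not satisfiable.

No assignment of truth values to the variables can make all 25 clauses true simultaneously.

The formula is UNSAT (unsatisfiable).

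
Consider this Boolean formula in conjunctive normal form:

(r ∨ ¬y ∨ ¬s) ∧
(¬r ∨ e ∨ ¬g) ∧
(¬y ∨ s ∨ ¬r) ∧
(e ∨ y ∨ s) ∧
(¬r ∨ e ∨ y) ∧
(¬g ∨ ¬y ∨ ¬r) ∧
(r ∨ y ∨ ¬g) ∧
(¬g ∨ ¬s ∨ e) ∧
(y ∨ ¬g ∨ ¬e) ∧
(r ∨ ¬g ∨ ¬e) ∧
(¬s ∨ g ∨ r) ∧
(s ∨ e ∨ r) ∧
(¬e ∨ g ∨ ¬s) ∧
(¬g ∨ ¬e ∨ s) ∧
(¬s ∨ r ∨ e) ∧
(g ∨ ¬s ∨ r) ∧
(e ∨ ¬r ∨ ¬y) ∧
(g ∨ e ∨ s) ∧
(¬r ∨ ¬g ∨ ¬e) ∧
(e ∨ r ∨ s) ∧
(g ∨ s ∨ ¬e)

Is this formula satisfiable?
No

No, the formula is not satisfiable.

No assignment of truth values to the variables can make all 21 clauses true simultaneously.

The formula is UNSAT (unsatisfiable).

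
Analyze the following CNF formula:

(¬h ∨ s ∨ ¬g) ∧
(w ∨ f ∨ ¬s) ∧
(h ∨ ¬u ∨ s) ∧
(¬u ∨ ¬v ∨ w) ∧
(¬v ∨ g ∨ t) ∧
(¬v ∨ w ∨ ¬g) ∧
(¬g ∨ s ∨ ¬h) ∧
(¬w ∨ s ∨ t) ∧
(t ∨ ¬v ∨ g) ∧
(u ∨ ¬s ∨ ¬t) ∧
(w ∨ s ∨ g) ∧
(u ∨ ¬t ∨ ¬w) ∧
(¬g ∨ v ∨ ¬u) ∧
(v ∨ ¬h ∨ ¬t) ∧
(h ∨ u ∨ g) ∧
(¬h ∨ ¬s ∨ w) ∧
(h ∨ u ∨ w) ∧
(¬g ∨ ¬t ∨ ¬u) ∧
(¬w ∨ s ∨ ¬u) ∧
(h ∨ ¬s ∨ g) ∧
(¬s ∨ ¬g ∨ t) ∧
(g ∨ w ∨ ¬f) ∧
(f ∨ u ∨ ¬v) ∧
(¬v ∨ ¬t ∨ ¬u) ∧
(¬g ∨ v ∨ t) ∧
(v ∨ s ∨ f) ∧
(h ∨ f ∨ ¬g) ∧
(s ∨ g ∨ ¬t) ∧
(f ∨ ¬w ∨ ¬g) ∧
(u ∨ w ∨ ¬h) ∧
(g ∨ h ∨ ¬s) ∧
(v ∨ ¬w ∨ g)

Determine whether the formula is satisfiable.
No

No, the formula is not satisfiable.

No assignment of truth values to the variables can make all 32 clauses true simultaneously.

The formula is UNSAT (unsatisfiable).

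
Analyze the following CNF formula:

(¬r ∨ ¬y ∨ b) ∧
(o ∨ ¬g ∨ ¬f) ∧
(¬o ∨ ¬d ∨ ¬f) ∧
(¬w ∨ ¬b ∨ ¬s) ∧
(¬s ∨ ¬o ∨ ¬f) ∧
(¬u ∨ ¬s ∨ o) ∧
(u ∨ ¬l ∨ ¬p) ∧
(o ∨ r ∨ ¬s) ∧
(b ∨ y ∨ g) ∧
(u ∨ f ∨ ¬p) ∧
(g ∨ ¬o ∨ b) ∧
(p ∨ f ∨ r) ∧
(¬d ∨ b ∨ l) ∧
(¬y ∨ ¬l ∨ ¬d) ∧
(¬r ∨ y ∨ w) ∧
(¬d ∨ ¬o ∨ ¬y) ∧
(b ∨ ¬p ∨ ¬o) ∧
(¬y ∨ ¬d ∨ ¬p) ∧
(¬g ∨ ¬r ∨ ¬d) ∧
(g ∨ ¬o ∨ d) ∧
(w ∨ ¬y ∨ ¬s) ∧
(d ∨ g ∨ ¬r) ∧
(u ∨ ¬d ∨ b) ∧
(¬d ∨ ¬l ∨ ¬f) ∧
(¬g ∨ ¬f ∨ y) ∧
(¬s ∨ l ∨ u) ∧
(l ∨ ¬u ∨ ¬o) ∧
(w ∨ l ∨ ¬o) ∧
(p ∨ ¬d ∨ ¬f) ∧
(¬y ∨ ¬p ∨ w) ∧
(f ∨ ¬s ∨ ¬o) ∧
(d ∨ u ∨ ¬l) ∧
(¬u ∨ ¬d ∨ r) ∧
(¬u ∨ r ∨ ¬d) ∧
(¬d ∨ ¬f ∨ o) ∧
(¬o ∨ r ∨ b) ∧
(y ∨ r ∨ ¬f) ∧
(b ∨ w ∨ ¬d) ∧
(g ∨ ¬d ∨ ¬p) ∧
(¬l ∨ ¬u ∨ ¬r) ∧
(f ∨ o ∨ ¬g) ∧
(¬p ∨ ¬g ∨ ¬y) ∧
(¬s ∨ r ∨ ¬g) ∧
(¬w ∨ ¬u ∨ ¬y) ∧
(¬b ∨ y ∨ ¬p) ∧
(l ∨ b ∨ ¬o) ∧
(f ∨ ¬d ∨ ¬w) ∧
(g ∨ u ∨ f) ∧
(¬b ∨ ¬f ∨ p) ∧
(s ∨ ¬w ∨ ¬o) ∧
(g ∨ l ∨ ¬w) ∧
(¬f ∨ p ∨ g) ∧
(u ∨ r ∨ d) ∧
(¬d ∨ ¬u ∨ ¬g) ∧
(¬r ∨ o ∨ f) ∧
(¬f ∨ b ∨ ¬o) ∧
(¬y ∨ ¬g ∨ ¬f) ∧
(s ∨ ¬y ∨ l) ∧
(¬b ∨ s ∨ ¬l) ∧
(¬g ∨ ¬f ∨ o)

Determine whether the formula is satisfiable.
No

No, the formula is not satisfiable.

No assignment of truth values to the variables can make all 60 clauses true simultaneously.

The formula is UNSAT (unsatisfiable).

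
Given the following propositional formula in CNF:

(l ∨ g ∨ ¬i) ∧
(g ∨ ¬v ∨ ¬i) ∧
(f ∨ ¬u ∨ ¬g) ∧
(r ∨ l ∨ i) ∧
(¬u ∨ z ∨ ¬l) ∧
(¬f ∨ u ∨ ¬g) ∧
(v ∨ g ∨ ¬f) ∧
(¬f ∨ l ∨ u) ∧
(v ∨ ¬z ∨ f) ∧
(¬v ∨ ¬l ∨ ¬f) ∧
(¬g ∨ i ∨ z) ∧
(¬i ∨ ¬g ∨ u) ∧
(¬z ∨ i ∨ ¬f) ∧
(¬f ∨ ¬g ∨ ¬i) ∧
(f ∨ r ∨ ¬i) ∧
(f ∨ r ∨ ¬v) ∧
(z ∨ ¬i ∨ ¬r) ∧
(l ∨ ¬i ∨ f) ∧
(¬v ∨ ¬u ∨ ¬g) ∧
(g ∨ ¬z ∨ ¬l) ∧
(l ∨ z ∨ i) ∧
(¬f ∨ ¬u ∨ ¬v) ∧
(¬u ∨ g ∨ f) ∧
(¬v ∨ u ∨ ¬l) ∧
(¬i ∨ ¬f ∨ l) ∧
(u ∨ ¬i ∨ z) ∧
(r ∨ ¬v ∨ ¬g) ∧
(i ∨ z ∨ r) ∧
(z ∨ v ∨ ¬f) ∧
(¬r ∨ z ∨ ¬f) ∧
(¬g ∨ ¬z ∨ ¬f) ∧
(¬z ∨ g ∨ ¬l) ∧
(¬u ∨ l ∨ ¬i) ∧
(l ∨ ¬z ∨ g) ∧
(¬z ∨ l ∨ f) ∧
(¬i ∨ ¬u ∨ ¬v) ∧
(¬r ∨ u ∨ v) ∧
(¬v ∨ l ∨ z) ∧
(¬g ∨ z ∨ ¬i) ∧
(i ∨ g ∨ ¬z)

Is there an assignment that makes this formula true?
No

No, the formula is not satisfiable.

No assignment of truth values to the variables can make all 40 clauses true simultaneously.

The formula is UNSAT (unsatisfiable).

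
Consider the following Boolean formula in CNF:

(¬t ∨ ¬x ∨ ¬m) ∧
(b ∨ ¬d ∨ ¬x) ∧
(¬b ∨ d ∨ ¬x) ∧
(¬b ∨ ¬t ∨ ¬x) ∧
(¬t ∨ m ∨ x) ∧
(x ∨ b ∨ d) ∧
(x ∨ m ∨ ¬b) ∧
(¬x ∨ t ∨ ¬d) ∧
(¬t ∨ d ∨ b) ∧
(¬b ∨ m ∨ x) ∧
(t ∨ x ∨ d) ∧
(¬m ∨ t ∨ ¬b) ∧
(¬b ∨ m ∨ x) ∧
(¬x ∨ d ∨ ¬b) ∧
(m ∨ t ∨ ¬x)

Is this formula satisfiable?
Yes

Yes, the formula is satisfiable.

One satisfying assignment is: b=False, t=False, d=True, x=False, m=False

Verification: With this assignment, all 15 clauses evaluate to true.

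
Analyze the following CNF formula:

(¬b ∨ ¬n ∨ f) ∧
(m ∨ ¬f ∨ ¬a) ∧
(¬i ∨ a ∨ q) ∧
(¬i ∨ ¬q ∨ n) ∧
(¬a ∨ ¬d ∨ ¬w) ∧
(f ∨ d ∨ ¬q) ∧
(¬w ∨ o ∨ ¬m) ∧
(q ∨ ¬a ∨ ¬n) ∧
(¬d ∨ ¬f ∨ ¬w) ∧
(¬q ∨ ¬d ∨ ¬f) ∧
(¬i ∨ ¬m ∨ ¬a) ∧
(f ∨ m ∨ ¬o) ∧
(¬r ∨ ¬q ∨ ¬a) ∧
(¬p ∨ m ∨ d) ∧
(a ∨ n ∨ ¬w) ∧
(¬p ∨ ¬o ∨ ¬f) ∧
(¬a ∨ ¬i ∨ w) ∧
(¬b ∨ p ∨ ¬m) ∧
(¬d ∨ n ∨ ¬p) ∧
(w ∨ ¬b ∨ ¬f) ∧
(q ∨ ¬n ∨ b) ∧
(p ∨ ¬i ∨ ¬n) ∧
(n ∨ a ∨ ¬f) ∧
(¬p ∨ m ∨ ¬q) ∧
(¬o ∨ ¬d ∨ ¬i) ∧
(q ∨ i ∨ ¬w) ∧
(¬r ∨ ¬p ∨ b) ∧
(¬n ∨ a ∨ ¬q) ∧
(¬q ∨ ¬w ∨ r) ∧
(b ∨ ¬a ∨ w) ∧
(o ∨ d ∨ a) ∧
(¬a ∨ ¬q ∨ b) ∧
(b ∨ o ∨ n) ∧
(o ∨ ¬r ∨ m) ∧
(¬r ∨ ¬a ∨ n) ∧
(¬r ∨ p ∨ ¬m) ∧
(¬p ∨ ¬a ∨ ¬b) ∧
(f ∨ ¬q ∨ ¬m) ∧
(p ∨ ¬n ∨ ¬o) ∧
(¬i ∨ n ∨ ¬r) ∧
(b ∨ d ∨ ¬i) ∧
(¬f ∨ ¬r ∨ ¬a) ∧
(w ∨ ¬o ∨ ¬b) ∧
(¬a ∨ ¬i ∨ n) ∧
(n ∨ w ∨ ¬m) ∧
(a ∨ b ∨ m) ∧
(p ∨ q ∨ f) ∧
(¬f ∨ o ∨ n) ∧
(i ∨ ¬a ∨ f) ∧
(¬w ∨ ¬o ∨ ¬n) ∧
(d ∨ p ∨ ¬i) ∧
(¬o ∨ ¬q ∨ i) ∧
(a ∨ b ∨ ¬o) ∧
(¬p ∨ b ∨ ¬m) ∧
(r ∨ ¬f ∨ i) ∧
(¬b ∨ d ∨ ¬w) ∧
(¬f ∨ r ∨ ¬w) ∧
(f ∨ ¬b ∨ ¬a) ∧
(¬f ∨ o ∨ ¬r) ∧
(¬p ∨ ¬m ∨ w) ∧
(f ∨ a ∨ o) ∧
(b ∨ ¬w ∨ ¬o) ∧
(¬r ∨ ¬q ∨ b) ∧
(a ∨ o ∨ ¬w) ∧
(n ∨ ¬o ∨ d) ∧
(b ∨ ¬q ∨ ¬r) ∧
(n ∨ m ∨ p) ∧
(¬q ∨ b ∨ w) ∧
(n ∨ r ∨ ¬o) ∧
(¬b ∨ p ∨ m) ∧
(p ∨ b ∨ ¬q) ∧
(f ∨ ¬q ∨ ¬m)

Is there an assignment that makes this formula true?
No

No, the formula is not satisfiable.

No assignment of truth values to the variables can make all 72 clauses true simultaneously.

The formula is UNSAT (unsatisfiable).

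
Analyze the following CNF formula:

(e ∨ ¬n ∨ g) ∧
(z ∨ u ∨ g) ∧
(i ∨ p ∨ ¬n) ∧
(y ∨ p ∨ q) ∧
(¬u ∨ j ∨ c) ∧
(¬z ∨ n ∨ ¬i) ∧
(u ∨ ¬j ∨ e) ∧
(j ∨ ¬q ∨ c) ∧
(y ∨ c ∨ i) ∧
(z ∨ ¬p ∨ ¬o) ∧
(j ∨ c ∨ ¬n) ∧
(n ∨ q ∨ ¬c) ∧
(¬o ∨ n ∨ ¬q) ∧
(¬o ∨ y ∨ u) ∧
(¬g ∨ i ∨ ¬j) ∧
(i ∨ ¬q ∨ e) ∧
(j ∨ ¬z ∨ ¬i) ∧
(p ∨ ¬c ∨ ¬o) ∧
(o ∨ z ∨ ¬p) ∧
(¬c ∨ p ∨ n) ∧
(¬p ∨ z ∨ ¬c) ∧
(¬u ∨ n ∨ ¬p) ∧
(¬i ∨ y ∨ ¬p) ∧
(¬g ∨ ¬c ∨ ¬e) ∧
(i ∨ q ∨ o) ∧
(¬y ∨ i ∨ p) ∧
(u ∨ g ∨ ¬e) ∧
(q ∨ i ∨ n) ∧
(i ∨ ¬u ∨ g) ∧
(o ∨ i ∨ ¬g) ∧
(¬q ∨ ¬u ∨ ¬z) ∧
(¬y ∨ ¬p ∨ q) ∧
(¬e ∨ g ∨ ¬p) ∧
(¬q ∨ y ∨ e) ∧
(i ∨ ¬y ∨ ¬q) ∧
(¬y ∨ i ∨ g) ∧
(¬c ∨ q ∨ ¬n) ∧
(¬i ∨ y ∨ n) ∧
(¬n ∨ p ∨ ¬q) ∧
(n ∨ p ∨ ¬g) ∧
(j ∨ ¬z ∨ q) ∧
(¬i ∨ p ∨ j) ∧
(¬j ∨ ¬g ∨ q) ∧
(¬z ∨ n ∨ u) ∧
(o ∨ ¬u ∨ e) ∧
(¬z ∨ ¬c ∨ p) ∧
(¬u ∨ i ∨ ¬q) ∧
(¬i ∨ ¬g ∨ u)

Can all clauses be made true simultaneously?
Yes

Yes, the formula is satisfiable.

One satisfying assignment is: j=True, g=False, z=True, n=True, o=False, e=True, i=True, c=False, q=False, y=True, u=True, p=False

Verification: With this assignment, all 48 clauses evaluate to true.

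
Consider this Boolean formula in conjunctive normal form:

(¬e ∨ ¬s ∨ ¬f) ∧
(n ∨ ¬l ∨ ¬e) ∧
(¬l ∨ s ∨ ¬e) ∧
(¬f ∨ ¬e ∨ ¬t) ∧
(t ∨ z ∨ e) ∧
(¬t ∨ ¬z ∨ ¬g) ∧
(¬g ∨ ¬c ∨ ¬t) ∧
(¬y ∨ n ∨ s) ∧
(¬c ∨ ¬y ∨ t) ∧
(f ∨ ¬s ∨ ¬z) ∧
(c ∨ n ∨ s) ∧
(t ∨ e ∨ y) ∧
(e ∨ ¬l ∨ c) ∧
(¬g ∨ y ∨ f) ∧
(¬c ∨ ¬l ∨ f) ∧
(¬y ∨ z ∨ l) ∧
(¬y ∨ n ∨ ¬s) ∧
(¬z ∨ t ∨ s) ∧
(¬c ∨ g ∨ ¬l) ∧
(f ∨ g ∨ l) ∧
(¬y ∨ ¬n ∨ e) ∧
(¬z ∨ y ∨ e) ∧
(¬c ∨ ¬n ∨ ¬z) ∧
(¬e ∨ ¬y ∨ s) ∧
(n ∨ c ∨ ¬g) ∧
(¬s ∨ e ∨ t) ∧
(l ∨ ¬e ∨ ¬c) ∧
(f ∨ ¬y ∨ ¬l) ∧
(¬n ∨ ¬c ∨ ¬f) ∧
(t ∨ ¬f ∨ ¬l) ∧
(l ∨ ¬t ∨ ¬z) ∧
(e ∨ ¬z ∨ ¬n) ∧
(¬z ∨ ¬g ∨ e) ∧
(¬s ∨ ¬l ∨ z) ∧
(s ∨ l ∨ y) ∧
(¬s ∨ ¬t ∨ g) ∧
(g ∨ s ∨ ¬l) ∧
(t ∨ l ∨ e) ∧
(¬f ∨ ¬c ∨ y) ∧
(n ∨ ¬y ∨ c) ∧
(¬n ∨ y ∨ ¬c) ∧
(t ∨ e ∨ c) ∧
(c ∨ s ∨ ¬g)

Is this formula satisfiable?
Yes

Yes, the formula is satisfiable.

One satisfying assignment is: e=False, l=False, y=False, f=True, g=True, z=False, s=True, c=False, t=True, n=True

Verification: With this assignment, all 43 clauses evaluate to true.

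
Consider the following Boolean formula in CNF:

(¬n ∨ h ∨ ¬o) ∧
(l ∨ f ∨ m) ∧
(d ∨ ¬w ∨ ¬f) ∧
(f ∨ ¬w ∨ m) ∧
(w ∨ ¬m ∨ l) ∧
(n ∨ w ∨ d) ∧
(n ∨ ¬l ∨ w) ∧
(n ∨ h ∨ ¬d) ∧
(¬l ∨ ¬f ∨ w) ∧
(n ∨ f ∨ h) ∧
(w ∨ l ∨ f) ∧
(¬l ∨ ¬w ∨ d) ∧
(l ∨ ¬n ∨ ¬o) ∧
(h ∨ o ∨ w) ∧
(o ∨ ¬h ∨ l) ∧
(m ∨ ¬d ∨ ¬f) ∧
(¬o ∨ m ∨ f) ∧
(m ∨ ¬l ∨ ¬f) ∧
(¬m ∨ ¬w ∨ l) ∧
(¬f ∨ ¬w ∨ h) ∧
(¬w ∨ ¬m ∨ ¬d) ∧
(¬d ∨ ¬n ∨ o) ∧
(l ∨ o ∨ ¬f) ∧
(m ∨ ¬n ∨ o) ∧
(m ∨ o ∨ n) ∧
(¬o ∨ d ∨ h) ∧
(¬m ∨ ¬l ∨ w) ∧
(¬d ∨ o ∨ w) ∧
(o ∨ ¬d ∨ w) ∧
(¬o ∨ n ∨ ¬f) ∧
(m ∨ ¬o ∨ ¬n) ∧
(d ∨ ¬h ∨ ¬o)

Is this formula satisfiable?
No

No, the formula is not satisfiable.

No assignment of truth values to the variables can make all 32 clauses true simultaneously.

The formula is UNSAT (unsatisfiable).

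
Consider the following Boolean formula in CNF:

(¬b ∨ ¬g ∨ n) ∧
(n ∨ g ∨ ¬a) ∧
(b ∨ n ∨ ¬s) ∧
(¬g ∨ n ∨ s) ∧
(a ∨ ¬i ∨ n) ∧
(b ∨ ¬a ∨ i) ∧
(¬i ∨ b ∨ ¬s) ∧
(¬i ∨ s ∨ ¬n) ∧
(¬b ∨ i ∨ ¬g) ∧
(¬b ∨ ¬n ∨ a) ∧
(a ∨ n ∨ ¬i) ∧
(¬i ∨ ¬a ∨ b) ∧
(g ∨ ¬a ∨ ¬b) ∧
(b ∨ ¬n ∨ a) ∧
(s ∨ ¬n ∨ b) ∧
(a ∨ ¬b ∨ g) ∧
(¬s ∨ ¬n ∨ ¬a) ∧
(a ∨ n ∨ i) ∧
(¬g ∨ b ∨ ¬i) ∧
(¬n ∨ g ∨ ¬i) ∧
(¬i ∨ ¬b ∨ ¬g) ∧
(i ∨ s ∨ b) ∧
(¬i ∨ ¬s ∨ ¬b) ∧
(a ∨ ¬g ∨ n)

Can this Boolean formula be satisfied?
No

No, the formula is not satisfiable.

No assignment of truth values to the variables can make all 24 clauses true simultaneously.

The formula is UNSAT (unsatisfiable).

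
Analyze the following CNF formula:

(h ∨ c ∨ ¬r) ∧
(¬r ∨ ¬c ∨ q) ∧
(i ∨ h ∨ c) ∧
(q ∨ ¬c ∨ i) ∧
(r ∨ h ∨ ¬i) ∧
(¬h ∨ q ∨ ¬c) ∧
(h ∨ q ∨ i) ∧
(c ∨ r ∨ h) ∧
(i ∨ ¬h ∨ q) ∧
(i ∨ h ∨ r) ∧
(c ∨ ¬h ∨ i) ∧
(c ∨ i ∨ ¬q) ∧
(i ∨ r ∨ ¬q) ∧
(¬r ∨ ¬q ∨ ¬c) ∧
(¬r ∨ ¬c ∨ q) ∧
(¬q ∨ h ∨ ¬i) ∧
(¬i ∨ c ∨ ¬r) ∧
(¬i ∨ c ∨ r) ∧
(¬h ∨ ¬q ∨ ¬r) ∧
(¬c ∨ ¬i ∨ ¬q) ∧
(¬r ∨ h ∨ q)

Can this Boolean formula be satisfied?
No

No, the formula is not satisfiable.

No assignment of truth values to the variables can make all 21 clauses true simultaneously.

The formula is UNSAT (unsatisfiable).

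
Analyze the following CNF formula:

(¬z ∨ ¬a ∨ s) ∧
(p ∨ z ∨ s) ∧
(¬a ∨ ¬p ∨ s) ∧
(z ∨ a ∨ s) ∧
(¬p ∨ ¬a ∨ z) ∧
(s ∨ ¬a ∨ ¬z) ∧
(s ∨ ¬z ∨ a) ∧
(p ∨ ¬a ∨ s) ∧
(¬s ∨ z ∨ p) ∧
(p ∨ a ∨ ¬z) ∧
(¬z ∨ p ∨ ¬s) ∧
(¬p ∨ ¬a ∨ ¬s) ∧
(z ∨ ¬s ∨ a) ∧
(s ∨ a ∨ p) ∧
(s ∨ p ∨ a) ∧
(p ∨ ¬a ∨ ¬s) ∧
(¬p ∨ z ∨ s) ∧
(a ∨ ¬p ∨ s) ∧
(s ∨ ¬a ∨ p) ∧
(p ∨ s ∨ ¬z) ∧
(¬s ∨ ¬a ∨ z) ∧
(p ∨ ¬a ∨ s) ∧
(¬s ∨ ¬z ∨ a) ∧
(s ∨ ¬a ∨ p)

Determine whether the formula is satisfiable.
No

No, the formula is not satisfiable.

No assignment of truth values to the variables can make all 24 clauses true simultaneously.

The formula is UNSAT (unsatisfiable).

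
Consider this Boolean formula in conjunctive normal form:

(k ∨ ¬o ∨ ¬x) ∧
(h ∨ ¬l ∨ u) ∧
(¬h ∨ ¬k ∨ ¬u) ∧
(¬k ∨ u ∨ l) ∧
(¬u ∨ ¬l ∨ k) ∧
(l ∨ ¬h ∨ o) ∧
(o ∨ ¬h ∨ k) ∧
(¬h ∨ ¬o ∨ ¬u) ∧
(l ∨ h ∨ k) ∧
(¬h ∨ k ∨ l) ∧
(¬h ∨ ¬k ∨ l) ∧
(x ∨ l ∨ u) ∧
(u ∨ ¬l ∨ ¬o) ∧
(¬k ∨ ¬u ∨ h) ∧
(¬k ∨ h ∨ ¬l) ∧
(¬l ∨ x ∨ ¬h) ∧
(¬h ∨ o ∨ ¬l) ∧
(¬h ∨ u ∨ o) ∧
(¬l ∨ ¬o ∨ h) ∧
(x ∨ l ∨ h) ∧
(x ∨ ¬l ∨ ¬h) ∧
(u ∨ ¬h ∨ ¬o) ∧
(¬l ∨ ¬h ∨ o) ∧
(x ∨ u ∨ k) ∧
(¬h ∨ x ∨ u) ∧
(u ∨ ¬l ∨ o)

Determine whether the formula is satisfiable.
No

No, the formula is not satisfiable.

No assignment of truth values to the variables can make all 26 clauses true simultaneously.

The formula is UNSAT (unsatisfiable).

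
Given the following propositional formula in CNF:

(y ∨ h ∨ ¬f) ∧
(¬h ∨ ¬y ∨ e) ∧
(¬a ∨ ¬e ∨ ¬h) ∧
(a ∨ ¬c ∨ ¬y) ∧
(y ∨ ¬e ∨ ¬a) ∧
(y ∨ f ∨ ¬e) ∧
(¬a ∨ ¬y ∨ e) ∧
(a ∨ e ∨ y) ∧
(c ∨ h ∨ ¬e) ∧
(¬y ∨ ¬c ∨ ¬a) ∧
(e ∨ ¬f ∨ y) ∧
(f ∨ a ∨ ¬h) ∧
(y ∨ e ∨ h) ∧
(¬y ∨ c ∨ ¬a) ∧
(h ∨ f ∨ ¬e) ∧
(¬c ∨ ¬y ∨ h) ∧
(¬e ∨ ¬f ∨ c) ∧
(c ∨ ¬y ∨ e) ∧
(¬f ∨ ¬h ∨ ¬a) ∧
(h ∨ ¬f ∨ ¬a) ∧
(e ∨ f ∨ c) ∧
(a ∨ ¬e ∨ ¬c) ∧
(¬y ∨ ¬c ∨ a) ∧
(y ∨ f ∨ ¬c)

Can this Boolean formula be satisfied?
No

No, the formula is not satisfiable.

No assignment of truth values to the variables can make all 24 clauses true simultaneously.

The formula is UNSAT (unsatisfiable).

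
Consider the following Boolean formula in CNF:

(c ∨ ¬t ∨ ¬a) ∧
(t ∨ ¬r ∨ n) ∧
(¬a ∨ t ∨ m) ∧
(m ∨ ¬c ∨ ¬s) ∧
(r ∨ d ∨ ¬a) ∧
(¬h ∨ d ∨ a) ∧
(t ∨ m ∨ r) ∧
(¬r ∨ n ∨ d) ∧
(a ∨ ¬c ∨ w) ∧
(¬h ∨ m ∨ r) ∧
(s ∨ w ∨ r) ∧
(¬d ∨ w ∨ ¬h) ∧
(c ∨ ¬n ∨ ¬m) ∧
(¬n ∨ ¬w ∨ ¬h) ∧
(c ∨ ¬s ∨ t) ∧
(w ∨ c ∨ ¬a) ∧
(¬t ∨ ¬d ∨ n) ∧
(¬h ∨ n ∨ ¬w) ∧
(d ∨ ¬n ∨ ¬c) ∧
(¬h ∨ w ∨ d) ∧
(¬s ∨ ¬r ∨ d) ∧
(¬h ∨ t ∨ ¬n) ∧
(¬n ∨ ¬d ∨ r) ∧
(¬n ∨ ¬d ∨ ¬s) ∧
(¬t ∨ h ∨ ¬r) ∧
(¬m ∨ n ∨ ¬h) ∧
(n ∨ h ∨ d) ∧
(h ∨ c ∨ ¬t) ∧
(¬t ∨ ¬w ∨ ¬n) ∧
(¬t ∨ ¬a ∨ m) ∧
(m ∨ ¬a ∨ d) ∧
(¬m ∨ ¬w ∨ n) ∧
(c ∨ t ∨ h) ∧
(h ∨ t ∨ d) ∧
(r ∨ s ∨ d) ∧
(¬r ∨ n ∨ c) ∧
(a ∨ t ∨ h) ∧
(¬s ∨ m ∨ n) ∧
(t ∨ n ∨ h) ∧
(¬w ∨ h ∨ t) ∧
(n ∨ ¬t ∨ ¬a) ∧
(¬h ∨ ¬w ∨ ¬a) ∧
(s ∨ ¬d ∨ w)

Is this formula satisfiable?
No

No, the formula is not satisfiable.

No assignment of truth values to the variables can make all 43 clauses true simultaneously.

The formula is UNSAT (unsatisfiable).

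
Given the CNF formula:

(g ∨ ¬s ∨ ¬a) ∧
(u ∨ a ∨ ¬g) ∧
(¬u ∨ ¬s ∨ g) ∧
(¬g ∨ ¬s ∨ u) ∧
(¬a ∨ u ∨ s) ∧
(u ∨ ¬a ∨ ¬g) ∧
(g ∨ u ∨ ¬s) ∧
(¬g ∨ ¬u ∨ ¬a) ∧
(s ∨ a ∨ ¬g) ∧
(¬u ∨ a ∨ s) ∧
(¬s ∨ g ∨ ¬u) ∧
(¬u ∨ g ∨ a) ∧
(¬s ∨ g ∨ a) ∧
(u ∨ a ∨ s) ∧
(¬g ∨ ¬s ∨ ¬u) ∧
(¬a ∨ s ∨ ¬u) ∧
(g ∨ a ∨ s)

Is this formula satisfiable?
No

No, the formula is not satisfiable.

No assignment of truth values to the variables can make all 17 clauses true simultaneously.

The formula is UNSAT (unsatisfiable).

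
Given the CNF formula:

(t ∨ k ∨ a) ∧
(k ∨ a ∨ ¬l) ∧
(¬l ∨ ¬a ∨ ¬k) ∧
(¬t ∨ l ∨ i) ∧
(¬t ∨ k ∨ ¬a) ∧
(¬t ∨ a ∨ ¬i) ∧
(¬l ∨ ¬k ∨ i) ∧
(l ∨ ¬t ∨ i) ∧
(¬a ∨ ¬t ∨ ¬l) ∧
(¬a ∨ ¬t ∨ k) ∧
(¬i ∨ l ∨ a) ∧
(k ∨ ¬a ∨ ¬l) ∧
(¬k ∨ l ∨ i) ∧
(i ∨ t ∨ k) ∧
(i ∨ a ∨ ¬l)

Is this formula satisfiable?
Yes

Yes, the formula is satisfiable.

One satisfying assignment is: l=False, i=True, k=False, t=False, a=True

Verification: With this assignment, all 15 clauses evaluate to true.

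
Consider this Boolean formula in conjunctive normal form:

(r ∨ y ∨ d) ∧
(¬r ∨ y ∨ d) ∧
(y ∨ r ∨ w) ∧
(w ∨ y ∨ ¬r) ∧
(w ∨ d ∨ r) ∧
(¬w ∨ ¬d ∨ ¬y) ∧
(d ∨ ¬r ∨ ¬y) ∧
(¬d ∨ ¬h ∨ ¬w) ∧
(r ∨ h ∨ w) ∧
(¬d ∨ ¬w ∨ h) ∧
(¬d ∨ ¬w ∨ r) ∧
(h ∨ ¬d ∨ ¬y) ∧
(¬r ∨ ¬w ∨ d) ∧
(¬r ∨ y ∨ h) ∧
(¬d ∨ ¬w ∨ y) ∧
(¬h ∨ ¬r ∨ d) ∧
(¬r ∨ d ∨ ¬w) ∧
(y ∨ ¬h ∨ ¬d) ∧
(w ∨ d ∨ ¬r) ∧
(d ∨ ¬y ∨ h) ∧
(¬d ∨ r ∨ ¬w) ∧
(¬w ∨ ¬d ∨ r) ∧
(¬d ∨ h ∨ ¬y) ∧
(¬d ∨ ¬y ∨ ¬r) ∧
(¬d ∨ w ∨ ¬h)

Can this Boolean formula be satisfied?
Yes

Yes, the formula is satisfiable.

One satisfying assignment is: h=True, r=False, d=False, w=True, y=True

Verification: With this assignment, all 25 clauses evaluate to true.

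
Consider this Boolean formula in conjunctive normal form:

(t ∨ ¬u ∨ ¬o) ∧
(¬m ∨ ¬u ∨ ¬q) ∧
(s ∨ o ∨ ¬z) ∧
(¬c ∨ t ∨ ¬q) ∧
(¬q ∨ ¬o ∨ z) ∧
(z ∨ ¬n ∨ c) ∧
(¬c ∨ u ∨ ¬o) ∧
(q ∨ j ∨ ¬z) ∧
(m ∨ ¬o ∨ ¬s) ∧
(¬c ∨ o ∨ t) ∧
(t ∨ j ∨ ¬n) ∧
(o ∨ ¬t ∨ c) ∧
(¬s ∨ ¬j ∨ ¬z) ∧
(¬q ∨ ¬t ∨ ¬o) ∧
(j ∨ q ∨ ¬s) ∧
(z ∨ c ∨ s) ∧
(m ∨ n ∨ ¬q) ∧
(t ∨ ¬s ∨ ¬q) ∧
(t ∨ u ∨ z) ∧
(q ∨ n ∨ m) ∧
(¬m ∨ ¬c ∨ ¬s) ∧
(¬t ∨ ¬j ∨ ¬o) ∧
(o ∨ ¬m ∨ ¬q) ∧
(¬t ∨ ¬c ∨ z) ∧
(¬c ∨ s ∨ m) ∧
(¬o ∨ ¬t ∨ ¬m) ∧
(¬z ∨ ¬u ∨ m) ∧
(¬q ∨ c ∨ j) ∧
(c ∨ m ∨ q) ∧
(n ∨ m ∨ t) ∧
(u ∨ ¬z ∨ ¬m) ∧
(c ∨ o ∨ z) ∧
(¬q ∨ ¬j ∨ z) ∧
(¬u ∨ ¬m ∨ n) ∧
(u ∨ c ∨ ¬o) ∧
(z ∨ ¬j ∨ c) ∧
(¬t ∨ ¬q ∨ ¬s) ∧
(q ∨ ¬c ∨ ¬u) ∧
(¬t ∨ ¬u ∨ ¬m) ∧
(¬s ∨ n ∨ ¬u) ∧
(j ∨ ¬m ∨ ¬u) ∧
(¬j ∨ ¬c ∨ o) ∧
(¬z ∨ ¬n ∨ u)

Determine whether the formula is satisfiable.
No

No, the formula is not satisfiable.

No assignment of truth values to the variables can make all 43 clauses true simultaneously.

The formula is UNSAT (unsatisfiable).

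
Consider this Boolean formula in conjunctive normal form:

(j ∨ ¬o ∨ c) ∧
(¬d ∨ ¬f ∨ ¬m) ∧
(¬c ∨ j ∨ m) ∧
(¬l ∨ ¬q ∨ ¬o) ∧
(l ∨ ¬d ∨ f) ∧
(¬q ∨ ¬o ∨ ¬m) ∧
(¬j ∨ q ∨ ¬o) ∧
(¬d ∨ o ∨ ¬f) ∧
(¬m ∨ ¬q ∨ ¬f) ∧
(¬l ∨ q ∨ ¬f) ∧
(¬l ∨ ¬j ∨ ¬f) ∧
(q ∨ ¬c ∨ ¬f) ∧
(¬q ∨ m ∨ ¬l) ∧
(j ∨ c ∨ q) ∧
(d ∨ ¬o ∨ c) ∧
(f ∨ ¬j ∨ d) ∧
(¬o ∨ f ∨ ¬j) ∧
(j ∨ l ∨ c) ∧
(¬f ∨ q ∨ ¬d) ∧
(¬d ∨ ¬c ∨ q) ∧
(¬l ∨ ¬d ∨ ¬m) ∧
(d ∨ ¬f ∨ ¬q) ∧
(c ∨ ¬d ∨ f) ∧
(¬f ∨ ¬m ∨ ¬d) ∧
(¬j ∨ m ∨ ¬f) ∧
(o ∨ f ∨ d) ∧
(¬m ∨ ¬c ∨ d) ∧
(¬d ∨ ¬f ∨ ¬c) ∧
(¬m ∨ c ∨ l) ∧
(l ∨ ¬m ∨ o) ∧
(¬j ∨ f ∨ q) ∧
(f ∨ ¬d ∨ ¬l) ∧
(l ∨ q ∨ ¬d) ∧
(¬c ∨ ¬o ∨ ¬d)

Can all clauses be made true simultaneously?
No

No, the formula is not satisfiable.

No assignment of truth values to the variables can make all 34 clauses true simultaneously.

The formula is UNSAT (unsatisfiable).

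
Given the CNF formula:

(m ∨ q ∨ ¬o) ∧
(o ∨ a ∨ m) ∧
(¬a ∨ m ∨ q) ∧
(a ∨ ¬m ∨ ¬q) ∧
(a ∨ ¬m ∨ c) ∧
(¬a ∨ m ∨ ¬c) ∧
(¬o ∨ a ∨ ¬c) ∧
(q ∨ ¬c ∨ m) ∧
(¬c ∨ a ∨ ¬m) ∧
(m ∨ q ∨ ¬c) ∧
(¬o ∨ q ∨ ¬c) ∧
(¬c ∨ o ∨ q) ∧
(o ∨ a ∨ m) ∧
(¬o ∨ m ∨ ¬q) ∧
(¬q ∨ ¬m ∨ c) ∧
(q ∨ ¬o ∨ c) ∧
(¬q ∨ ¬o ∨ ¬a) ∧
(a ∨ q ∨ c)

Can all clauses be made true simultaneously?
Yes

Yes, the formula is satisfiable.

One satisfying assignment is: m=False, q=True, a=True, c=False, o=False

Verification: With this assignment, all 18 clauses evaluate to true.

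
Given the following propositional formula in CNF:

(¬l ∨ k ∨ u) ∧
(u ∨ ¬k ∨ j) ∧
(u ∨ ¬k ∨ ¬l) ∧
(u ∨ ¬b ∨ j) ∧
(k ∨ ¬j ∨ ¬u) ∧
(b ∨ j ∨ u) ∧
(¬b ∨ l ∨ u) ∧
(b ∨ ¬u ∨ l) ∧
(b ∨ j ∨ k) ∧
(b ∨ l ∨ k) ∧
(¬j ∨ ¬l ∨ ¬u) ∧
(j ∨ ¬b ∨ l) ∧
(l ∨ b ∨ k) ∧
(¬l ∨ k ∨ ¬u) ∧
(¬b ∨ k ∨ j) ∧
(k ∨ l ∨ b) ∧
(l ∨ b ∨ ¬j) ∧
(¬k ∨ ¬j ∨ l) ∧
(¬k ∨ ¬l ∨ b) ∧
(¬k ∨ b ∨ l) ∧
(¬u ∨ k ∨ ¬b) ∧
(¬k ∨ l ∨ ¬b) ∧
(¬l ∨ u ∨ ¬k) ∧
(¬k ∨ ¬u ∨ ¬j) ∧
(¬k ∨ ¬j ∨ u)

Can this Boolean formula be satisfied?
Yes

Yes, the formula is satisfiable.

One satisfying assignment is: b=True, k=True, u=True, j=False, l=True

Verification: With this assignment, all 25 clauses evaluate to true.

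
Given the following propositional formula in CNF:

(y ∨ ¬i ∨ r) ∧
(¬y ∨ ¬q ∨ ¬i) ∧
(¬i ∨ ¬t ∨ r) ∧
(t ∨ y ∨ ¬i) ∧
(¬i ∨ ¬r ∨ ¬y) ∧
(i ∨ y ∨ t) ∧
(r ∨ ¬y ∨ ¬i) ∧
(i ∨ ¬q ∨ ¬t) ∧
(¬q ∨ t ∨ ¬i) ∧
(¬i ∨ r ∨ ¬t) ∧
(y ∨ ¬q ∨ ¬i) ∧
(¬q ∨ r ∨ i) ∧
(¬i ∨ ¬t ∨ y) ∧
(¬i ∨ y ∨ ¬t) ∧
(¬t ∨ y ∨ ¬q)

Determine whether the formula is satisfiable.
Yes

Yes, the formula is satisfiable.

One satisfying assignment is: r=False, i=False, q=False, y=True, t=False

Verification: With this assignment, all 15 clauses evaluate to true.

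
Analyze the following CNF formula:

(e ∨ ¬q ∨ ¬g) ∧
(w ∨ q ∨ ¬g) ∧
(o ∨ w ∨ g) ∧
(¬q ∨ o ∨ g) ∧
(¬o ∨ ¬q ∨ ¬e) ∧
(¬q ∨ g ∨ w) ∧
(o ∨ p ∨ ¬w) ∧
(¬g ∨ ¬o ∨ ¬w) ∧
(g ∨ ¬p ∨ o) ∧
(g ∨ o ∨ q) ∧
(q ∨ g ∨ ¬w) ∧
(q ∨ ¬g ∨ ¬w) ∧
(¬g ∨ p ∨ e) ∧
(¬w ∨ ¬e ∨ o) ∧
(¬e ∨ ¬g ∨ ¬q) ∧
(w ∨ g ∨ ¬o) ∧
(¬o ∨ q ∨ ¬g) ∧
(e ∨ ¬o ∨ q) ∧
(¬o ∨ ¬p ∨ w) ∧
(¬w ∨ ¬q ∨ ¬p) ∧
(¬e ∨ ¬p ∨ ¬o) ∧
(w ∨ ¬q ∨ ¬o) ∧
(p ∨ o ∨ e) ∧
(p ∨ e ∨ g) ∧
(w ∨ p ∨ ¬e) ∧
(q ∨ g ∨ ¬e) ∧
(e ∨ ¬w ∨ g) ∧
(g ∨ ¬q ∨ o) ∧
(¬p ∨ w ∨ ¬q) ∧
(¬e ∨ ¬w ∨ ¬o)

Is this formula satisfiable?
No

No, the formula is not satisfiable.

No assignment of truth values to the variables can make all 30 clauses true simultaneously.

The formula is UNSAT (unsatisfiable).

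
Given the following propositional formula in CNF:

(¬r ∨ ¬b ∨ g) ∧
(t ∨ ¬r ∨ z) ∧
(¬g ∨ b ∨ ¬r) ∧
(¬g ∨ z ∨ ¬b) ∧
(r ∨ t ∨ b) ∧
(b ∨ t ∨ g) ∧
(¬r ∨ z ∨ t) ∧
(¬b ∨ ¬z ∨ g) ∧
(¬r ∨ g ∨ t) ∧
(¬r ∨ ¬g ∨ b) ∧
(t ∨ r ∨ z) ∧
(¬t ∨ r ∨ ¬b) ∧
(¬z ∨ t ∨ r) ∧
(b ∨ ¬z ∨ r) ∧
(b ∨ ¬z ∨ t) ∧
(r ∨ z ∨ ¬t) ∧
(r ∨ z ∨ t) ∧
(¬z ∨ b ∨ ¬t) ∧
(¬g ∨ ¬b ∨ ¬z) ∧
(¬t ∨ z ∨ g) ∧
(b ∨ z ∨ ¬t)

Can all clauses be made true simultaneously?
No

No, the formula is not satisfiable.

No assignment of truth values to the variables can make all 21 clauses true simultaneously.

The formula is UNSAT (unsatisfiable).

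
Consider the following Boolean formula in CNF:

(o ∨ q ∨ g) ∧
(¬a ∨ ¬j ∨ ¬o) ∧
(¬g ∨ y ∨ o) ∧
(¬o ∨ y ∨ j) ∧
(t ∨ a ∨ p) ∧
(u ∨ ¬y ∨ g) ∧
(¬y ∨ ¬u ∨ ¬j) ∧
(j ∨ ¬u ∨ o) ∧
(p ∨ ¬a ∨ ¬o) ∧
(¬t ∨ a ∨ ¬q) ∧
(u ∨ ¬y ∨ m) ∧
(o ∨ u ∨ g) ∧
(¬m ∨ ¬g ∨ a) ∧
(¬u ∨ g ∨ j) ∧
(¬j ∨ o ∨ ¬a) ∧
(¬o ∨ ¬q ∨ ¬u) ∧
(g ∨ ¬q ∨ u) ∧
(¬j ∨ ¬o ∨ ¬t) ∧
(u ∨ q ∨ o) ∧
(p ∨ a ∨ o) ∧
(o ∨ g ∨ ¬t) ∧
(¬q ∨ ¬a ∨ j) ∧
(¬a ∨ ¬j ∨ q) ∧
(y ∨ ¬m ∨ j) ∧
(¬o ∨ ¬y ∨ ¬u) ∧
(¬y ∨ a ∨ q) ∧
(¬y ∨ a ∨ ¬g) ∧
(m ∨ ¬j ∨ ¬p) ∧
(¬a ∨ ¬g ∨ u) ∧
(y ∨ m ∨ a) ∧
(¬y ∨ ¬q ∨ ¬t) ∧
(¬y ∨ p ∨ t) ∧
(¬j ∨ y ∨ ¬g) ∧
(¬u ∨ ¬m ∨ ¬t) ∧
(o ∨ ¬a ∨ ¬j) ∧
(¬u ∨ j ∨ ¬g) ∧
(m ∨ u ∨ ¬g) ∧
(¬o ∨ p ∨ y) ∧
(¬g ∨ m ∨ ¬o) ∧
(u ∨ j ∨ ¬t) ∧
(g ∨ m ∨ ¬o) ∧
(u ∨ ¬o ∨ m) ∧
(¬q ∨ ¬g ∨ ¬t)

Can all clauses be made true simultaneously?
Yes

Yes, the formula is satisfiable.

One satisfying assignment is: a=False, y=False, j=True, t=False, m=True, q=False, o=True, g=False, p=True, u=False

Verification: With this assignment, all 43 clauses evaluate to true.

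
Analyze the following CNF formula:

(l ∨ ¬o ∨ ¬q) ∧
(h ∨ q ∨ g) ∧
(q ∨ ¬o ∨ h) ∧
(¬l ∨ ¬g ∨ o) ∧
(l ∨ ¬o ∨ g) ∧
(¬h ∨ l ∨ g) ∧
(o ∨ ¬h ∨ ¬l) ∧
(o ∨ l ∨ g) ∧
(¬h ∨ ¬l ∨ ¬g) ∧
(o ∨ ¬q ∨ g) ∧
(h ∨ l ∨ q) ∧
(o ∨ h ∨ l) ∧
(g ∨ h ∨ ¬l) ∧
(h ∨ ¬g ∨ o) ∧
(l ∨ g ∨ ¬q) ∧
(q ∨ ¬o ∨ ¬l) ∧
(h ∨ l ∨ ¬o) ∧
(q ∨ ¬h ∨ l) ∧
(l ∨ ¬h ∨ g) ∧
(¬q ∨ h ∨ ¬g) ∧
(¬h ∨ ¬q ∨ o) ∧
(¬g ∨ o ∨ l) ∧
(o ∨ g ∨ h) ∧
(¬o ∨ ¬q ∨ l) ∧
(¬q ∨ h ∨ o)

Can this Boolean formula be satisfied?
Yes

Yes, the formula is satisfiable.

One satisfying assignment is: q=True, h=True, l=True, o=True, g=False

Verification: With this assignment, all 25 clauses evaluate to true.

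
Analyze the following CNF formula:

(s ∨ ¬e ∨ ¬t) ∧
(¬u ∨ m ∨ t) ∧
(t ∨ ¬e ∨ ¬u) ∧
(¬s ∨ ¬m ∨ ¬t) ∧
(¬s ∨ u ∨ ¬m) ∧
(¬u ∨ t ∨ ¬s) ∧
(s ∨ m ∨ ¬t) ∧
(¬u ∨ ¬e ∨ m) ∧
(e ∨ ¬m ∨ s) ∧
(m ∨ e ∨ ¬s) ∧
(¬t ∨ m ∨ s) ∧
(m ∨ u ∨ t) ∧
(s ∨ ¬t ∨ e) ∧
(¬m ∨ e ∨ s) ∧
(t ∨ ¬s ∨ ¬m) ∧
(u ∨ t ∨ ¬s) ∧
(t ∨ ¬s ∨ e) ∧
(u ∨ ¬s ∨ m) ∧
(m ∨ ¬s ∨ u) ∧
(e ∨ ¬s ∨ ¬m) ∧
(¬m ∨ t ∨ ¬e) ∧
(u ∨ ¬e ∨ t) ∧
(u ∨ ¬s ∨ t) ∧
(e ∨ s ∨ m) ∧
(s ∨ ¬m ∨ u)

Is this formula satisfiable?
No

No, the formula is not satisfiable.

No assignment of truth values to the variables can make all 25 clauses true simultaneously.

The formula is UNSAT (unsatisfiable).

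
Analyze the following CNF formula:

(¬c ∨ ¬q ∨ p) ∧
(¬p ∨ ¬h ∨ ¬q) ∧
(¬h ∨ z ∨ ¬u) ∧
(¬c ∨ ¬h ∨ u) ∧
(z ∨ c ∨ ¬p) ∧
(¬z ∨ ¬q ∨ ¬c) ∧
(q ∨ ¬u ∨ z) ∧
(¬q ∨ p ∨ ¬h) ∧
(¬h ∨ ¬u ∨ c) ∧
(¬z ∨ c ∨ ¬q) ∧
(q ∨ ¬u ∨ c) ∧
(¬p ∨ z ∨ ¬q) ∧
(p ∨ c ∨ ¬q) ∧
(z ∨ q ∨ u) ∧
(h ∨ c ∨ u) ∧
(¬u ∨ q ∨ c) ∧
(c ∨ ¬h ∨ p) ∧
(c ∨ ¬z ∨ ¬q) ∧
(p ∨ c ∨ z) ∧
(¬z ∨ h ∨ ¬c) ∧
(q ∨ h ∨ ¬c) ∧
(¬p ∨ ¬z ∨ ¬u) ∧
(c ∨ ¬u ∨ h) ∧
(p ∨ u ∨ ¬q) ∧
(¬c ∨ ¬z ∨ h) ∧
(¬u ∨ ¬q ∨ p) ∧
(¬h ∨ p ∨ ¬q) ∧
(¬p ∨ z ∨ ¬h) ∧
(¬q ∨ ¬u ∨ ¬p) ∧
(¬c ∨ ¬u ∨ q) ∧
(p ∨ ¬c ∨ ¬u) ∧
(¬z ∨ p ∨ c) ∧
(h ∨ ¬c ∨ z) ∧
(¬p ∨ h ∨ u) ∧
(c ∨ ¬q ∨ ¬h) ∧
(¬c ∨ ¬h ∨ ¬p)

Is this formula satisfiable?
Yes

Yes, the formula is satisfiable.

One satisfying assignment is: q=False, z=True, h=True, c=False, u=False, p=True

Verification: With this assignment, all 36 clauses evaluate to true.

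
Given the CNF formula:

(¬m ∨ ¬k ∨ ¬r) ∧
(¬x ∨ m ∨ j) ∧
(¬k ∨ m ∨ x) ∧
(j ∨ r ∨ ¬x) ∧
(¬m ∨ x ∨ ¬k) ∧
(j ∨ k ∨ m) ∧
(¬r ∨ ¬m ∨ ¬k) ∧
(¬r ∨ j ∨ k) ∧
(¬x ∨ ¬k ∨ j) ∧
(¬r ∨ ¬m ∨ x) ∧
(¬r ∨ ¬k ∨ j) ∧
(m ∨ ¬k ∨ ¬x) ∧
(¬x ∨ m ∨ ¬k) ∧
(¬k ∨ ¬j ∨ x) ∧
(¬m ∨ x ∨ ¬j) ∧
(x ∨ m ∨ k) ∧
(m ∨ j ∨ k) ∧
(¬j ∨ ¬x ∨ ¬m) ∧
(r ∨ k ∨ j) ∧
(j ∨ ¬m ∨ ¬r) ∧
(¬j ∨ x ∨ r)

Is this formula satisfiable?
Yes

Yes, the formula is satisfiable.

One satisfying assignment is: m=False, k=False, x=True, j=True, r=True

Verification: With this assignment, all 21 clauses evaluate to true.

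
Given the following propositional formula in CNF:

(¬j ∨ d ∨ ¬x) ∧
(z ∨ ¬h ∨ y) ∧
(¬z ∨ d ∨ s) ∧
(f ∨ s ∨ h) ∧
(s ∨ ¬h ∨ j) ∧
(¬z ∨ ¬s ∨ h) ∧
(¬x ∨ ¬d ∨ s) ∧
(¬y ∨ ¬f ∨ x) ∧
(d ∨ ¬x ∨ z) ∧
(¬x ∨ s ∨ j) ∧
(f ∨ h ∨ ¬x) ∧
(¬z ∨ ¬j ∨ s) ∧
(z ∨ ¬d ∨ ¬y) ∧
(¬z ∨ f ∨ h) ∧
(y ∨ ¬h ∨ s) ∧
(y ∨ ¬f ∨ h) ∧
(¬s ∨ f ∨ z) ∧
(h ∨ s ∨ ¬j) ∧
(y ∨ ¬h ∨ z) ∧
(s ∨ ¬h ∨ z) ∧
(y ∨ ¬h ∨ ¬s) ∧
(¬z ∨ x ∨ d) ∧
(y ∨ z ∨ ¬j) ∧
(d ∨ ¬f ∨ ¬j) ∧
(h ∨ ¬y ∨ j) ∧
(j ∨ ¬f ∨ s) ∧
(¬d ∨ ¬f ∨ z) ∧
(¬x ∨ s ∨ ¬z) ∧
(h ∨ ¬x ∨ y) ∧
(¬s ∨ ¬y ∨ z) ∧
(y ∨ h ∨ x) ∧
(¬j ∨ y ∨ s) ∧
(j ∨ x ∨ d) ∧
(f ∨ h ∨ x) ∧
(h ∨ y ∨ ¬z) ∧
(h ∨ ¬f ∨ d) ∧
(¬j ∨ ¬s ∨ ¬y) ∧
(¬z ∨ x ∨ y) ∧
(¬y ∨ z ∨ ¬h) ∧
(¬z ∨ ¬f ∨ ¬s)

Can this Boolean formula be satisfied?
Yes

Yes, the formula is satisfiable.

One satisfying assignment is: y=True, d=False, s=True, j=False, h=True, f=False, x=True, z=True

Verification: With this assignment, all 40 clauses evaluate to true.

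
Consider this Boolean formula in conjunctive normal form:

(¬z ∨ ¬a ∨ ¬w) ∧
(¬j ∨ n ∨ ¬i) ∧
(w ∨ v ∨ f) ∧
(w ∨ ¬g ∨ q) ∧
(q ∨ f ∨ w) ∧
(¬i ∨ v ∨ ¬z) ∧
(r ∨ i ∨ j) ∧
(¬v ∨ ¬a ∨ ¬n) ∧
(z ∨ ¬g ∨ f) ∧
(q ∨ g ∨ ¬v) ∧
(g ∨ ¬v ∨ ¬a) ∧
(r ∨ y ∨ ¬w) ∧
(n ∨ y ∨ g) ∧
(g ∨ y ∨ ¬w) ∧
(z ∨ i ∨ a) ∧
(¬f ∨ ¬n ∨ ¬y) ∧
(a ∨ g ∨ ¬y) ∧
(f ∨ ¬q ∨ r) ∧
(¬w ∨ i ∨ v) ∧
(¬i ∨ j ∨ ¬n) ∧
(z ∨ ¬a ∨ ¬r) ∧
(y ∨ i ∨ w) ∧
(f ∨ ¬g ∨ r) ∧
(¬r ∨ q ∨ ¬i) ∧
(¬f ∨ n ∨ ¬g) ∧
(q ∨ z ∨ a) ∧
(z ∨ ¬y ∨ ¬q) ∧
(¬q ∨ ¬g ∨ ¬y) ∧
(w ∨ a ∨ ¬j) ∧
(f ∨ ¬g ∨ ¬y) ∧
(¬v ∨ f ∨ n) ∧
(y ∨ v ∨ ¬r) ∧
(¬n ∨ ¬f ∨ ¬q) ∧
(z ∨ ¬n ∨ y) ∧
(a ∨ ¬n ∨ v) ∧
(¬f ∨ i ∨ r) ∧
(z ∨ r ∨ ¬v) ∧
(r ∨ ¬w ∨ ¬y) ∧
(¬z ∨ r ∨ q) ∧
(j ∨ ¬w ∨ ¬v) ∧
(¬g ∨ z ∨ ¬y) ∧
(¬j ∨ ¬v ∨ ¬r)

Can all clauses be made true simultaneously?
Yes

Yes, the formula is satisfiable.

One satisfying assignment is: z=False, j=False, r=False, a=True, q=False, w=False, v=False, i=True, f=True, y=True, g=False, n=False

Verification: With this assignment, all 42 clauses evaluate to true.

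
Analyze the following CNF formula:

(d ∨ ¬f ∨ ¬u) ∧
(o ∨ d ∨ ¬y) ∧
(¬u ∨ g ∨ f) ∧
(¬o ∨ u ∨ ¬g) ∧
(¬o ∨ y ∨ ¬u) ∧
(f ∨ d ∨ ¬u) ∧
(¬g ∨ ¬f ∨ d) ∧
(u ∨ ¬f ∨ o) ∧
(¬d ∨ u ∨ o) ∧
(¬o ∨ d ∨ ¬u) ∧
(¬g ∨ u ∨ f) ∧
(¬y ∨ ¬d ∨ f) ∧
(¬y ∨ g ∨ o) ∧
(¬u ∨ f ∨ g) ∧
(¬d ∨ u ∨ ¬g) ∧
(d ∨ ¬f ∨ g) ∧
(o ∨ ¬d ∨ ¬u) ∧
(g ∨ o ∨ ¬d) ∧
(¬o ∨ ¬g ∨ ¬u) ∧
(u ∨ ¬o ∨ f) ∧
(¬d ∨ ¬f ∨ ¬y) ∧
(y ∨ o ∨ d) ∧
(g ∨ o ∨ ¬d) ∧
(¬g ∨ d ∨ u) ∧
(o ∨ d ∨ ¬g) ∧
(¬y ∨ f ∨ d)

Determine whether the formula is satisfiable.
Yes

Yes, the formula is satisfiable.

One satisfying assignment is: u=False, y=False, g=False, f=True, d=True, o=True

Verification: With this assignment, all 26 clauses evaluate to true.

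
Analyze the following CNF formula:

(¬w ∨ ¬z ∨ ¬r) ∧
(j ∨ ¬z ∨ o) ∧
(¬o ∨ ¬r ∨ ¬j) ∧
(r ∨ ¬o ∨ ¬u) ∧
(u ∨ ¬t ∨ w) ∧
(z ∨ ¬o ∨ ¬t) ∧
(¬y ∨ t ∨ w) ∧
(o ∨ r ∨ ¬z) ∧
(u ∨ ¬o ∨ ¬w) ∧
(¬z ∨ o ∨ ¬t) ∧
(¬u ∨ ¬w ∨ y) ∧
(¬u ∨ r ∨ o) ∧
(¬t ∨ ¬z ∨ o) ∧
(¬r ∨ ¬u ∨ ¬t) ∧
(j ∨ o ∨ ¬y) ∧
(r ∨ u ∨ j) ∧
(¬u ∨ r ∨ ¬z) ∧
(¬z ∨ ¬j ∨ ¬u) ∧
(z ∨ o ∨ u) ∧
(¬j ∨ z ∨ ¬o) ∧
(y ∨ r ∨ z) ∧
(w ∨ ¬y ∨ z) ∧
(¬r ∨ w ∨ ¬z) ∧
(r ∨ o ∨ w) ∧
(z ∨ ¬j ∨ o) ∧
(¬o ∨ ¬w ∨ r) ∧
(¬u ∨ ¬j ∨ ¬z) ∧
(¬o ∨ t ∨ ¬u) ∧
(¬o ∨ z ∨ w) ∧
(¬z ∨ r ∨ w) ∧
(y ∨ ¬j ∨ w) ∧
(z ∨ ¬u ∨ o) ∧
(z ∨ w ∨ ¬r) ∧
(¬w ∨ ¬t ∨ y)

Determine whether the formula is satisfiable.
No

No, the formula is not satisfiable.

No assignment of truth values to the variables can make all 34 clauses true simultaneously.

The formula is UNSAT (unsatisfiable).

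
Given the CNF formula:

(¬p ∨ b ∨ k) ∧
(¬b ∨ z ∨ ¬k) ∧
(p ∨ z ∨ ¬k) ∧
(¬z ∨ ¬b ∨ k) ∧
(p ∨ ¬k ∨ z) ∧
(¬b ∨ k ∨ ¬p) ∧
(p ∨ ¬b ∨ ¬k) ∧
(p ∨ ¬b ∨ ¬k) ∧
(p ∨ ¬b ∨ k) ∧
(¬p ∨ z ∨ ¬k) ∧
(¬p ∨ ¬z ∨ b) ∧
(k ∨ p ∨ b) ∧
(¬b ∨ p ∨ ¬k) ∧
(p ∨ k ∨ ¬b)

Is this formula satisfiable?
Yes

Yes, the formula is satisfiable.

One satisfying assignment is: p=False, z=True, b=False, k=True

Verification: With this assignment, all 14 clauses evaluate to true.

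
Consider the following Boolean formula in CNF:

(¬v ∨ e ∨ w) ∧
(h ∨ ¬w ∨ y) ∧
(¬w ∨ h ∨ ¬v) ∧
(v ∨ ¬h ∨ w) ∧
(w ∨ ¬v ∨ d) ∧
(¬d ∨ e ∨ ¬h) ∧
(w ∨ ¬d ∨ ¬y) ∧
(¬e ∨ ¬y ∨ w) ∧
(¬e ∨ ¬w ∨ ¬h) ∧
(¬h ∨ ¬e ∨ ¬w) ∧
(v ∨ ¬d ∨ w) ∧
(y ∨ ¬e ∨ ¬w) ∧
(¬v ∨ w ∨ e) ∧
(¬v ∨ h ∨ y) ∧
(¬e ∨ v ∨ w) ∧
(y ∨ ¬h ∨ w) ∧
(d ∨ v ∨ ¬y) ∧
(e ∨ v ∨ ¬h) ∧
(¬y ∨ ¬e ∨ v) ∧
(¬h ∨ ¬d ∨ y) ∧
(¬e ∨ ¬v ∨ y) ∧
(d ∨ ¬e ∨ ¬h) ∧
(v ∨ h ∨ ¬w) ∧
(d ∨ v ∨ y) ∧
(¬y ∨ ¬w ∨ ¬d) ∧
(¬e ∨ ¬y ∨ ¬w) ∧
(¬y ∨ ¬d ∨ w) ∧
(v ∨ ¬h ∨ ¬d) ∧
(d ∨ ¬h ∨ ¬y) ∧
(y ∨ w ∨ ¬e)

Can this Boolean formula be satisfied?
Yes

Yes, the formula is satisfiable.

One satisfying assignment is: w=True, v=True, h=True, y=False, e=False, d=False

Verification: With this assignment, all 30 clauses evaluate to true.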